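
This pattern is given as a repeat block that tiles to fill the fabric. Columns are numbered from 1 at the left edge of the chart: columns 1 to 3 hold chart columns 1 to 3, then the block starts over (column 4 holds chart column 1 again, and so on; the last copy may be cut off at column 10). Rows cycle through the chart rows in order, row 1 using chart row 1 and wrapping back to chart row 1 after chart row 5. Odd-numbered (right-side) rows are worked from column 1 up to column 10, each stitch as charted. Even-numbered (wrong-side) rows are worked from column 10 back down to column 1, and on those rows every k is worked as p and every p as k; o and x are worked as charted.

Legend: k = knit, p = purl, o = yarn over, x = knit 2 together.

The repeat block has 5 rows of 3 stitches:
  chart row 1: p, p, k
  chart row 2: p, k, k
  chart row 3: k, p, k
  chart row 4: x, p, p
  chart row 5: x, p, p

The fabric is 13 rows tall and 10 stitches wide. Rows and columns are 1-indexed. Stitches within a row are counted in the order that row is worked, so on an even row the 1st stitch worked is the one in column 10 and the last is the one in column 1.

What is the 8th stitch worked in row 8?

For row 8: chart row = ((8-1) mod 5) + 1 = 3; this is a WS (even) row.
Chart row 3 tiled across columns 1-10: k p k k p k k p k k
Wrong side: read the tiled row from column 10 down to 1 and exchange k with p (leave o, x).
Row 8 as worked: p p k p p k p p k p
Stitch 8 in working order -> p

Stitch:
p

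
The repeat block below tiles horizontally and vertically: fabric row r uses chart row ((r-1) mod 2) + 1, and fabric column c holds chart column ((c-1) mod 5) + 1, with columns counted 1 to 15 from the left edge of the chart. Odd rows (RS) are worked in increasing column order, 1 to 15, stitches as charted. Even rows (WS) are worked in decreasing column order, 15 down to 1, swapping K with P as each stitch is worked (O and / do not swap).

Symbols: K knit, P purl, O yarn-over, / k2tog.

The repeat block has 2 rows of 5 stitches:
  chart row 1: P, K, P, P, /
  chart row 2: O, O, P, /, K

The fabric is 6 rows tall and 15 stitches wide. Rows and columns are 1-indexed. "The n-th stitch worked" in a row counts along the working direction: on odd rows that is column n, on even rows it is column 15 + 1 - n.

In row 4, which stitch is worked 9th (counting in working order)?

Row 4 uses chart row ((4-1) mod 2)+1 = 2. Row 4 is even, so WS.
Chart row 2 tiled across columns 1-15: O O P / K O O P / K O O P / K
WS row: flip the tiled sequence (start at column 15) and apply K<->P; O and / stay.
Row 4 as worked: P / K O O P / K O O P / K O O
Counting 9 along the worked row gives O.

== STITCH ==
O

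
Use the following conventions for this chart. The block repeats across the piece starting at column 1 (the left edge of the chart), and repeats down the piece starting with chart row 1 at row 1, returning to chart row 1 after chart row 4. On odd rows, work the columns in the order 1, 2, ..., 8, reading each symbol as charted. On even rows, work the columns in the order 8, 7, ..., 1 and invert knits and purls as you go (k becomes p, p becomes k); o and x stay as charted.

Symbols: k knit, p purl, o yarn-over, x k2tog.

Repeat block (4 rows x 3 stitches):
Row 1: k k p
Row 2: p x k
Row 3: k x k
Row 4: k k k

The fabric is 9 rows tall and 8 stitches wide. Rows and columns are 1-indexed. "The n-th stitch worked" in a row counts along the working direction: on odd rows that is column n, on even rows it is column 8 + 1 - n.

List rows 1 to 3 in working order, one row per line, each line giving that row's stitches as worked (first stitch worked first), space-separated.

Result:
k k p k k p k k
x k p x k p x k
k x k k x k k x

Derivation:
Row 1: chart row 1, RS - tile across columns 1-8 and work as-is.
Row 2: chart row 2, WS - tiled (columns 1-8): p x k p x k p x; work from column 8 back to 1 with k<->p swapped.
Row 3: chart row 3, RS - tile across columns 1-8 and work as-is.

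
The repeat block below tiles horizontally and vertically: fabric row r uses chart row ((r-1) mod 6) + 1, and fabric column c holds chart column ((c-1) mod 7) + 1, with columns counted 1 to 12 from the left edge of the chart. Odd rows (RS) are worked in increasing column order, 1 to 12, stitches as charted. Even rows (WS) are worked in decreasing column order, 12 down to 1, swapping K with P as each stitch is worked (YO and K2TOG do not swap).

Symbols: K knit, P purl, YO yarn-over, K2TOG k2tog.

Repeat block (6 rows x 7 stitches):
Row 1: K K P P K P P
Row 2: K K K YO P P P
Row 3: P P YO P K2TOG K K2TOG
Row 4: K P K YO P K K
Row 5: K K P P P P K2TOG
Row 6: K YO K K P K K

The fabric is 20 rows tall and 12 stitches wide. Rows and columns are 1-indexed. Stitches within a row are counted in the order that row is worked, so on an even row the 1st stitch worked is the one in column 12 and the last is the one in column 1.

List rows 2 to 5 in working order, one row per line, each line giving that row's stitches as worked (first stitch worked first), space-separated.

Result:
K YO P P P K K K YO P P P
P P YO P K2TOG K K2TOG P P YO P K2TOG
K YO P K P P P K YO P K P
K K P P P P K2TOG K K P P P

Derivation:
Row 2: chart row 2, WS - tiled (columns 1-12): K K K YO P P P K K K YO P; work from column 12 back to 1 with K<->P swapped.
Row 3: chart row 3, RS - tile across columns 1-12 and work as-is.
Row 4: chart row 4, WS - tiled (columns 1-12): K P K YO P K K K P K YO P; work from column 12 back to 1 with K<->P swapped.
Row 5: chart row 5, RS - tile across columns 1-12 and work as-is.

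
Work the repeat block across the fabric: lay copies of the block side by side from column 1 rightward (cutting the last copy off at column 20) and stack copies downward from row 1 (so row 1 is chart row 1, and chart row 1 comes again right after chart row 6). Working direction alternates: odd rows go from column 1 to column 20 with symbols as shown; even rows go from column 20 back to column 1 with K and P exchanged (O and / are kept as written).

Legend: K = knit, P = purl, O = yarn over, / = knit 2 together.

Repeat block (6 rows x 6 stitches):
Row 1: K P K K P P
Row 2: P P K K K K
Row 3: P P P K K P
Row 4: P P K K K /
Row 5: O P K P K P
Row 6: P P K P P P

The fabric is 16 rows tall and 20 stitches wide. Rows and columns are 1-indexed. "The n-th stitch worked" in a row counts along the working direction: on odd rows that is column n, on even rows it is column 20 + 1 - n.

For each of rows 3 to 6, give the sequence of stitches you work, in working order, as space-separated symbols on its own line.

Row 3: chart row 3, RS - tile across columns 1-20 and work as-is.
Row 4: chart row 4, WS - tiled (columns 1-20): P P K K K / P P K K K / P P K K K / P P; work from column 20 back to 1 with K<->P swapped.
Row 5: chart row 5, RS - tile across columns 1-20 and work as-is.
Row 6: chart row 6, WS - tiled (columns 1-20): P P K P P P P P K P P P P P K P P P P P; work from column 20 back to 1 with K<->P swapped.

== ROWS AS WORKED ==
P P P K K P P P P K K P P P P K K P P P
K K / P P P K K / P P P K K / P P P K K
O P K P K P O P K P K P O P K P K P O P
K K K K K P K K K K K P K K K K K P K K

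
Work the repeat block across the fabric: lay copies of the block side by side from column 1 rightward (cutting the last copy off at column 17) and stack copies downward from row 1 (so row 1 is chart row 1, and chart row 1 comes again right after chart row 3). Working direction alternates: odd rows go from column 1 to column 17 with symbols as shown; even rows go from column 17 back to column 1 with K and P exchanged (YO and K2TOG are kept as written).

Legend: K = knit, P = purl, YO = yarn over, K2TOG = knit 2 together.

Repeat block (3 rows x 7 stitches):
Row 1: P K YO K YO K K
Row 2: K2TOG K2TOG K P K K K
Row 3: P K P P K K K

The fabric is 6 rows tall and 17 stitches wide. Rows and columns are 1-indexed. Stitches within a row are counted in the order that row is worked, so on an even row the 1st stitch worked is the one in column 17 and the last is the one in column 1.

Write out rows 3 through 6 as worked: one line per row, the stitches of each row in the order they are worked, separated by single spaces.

Row 3: chart row 3, RS - tile across columns 1-17 and work as-is.
Row 4: chart row 1, WS - tiled (columns 1-17): P K YO K YO K K P K YO K YO K K P K YO; work from column 17 back to 1 with K<->P swapped.
Row 5: chart row 2, RS - tile across columns 1-17 and work as-is.
Row 6: chart row 3, WS - tiled (columns 1-17): P K P P K K K P K P P K K K P K P; work from column 17 back to 1 with K<->P swapped.

== ROWS AS WORKED ==
P K P P K K K P K P P K K K P K P
YO P K P P YO P YO P K P P YO P YO P K
K2TOG K2TOG K P K K K K2TOG K2TOG K P K K K K2TOG K2TOG K
K P K P P P K K P K P P P K K P K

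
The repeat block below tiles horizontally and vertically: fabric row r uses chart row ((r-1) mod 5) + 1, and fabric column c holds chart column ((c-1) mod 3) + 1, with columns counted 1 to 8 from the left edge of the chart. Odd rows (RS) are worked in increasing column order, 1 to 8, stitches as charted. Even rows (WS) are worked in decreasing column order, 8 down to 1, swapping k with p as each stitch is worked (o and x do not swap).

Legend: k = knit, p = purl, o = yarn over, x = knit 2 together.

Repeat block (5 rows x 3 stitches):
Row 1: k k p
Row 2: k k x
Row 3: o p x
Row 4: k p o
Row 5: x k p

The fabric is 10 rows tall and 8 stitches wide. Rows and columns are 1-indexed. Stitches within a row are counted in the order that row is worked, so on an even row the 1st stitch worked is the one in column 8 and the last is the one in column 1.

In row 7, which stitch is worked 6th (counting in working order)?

Stitch:
x

Derivation:
For row 7: chart row = ((7-1) mod 5) + 1 = 2; this is a RS (odd) row.
Chart row 2 tiled across columns 1-8: k k x k k x k k
RS row: no reversal, no swap; stitch n worked = column n.
Counting 6 along the worked row gives x.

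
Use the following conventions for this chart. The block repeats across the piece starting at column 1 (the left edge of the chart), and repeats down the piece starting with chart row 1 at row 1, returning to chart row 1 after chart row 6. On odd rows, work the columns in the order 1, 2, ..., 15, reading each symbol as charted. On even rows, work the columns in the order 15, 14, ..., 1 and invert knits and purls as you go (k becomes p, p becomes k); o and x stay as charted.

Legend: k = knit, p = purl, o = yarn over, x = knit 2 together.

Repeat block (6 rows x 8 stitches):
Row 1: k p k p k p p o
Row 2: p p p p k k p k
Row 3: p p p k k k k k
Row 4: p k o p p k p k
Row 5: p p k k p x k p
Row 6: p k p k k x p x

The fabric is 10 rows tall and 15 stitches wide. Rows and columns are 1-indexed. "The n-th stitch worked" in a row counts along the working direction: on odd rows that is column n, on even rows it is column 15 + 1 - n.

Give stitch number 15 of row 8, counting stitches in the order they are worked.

== STITCH ==
k

Derivation:
Row 8 uses chart row ((8-1) mod 6)+1 = 2. Row 8 is even, so WS.
Chart row 2 tiled across columns 1-15: p p p p k k p k p p p p k k p
Wrong side: read the tiled row from column 15 down to 1 and exchange k with p (leave o, x).
Row 8 as worked: k p p k k k k p k p p k k k k
Stitch 15 in working order -> k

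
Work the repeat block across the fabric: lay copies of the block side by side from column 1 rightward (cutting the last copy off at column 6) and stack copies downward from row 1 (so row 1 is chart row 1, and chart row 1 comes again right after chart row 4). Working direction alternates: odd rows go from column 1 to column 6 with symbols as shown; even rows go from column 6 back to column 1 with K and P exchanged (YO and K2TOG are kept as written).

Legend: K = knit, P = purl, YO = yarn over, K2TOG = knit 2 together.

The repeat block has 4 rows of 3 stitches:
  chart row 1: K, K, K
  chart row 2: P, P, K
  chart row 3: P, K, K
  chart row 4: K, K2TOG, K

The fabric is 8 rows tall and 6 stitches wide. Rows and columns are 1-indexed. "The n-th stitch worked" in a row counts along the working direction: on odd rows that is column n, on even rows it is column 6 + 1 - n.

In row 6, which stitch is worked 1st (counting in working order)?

For row 6: chart row = ((6-1) mod 4) + 1 = 2; this is a WS (even) row.
Chart row 2 tiled across columns 1-6: P P K P P K
WS: work from column 6 back to column 1 (reverse the tiled row), swapping K<->P (YO and K2TOG unchanged).
Row 6 as worked: P K K P K K
Stitch 1 in working order -> P

Stitch:
P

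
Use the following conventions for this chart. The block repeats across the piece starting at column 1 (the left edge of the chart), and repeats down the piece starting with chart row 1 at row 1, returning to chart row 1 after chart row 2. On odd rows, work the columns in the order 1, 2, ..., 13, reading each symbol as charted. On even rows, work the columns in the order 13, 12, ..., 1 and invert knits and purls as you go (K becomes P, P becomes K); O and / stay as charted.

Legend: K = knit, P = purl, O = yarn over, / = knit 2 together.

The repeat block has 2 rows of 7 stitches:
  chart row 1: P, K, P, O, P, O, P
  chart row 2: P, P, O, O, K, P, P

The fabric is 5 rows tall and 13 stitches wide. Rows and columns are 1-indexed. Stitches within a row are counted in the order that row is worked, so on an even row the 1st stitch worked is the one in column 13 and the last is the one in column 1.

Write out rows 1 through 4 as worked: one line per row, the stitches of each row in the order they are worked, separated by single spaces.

Row 1: chart row 1, RS - tile across columns 1-13 and work as-is.
Row 2: chart row 2, WS - tiled (columns 1-13): P P O O K P P P P O O K P; work from column 13 back to 1 with K<->P swapped.
Row 3: chart row 1, RS - tile across columns 1-13 and work as-is.
Row 4: chart row 2, WS - tiled (columns 1-13): P P O O K P P P P O O K P; work from column 13 back to 1 with K<->P swapped.

Result:
P K P O P O P P K P O P O
K P O O K K K K P O O K K
P K P O P O P P K P O P O
K P O O K K K K P O O K K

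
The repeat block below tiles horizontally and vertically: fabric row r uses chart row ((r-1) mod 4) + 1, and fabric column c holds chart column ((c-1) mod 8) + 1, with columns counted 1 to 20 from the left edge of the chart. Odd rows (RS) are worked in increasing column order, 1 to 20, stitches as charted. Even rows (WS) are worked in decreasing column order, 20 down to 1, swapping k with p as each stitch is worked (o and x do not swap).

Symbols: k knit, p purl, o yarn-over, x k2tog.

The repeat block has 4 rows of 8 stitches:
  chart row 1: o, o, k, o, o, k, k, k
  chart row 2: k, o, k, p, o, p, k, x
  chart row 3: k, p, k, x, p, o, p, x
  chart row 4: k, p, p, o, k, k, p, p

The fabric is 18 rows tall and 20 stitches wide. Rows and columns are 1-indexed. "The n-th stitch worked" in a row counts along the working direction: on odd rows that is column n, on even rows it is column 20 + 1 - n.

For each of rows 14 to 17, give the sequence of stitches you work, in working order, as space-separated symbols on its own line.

== ROWS AS WORKED ==
k p o p x p k o k p o p x p k o k p o p
k p k x p o p x k p k x p o p x k p k x
o k k p k k p p o k k p k k p p o k k p
o o k o o k k k o o k o o k k k o o k o

Derivation:
Row 14: chart row 2, WS - tiled (columns 1-20): k o k p o p k x k o k p o p k x k o k p; work from column 20 back to 1 with k<->p swapped.
Row 15: chart row 3, RS - tile across columns 1-20 and work as-is.
Row 16: chart row 4, WS - tiled (columns 1-20): k p p o k k p p k p p o k k p p k p p o; work from column 20 back to 1 with k<->p swapped.
Row 17: chart row 1, RS - tile across columns 1-20 and work as-is.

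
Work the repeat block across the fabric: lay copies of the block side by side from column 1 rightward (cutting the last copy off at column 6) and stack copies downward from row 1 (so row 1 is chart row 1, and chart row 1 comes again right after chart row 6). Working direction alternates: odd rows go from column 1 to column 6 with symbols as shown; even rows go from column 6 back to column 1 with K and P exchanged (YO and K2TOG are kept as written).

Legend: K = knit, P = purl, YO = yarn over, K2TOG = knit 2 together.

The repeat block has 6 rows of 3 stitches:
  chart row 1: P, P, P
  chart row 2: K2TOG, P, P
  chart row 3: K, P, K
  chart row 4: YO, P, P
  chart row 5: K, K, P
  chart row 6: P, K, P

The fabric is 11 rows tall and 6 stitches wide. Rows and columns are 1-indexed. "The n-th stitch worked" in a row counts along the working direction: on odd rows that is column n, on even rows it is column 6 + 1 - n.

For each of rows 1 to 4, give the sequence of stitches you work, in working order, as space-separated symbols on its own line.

Result:
P P P P P P
K K K2TOG K K K2TOG
K P K K P K
K K YO K K YO

Derivation:
Row 1: chart row 1, RS - tile across columns 1-6 and work as-is.
Row 2: chart row 2, WS - tiled (columns 1-6): K2TOG P P K2TOG P P; work from column 6 back to 1 with K<->P swapped.
Row 3: chart row 3, RS - tile across columns 1-6 and work as-is.
Row 4: chart row 4, WS - tiled (columns 1-6): YO P P YO P P; work from column 6 back to 1 with K<->P swapped.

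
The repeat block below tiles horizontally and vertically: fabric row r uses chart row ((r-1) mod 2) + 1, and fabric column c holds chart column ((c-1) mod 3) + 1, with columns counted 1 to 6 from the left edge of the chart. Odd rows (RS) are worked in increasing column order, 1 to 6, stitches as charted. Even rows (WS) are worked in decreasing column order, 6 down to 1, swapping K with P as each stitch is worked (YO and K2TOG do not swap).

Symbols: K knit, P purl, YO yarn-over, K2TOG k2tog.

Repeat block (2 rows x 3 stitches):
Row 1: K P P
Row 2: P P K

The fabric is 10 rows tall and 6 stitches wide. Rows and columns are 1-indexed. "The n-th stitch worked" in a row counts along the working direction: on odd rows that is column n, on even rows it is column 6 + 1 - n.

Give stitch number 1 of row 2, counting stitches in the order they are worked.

Row 2: (2-1) mod 2 = 1, so use chart row 2. Even row -> WS.
Chart row 2 tiled across columns 1-6: P P K P P K
WS: work from column 6 back to column 1 (reverse the tiled row), swapping K<->P (YO and K2TOG unchanged).
Row 2 as worked: P K K P K K
The 1st stitch worked is P.

Result:
P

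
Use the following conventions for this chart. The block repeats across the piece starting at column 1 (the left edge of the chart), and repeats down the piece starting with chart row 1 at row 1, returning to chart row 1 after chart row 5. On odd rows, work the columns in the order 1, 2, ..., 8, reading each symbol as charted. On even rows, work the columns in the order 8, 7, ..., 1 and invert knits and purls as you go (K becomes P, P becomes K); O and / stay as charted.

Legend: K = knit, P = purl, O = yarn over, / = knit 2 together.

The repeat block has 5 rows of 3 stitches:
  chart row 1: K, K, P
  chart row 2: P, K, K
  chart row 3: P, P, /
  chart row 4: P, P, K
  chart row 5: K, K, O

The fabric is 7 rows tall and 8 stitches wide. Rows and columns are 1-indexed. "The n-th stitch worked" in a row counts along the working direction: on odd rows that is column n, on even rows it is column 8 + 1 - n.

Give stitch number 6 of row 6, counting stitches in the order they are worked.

Row 6 uses chart row ((6-1) mod 5)+1 = 1. Row 6 is even, so WS.
Chart row 1 tiled across columns 1-8: K K P K K P K K
WS: work from column 8 back to column 1 (reverse the tiled row), swapping K<->P (O and / unchanged).
Row 6 as worked: P P K P P K P P
Counting 6 along the worked row gives K.

== STITCH ==
K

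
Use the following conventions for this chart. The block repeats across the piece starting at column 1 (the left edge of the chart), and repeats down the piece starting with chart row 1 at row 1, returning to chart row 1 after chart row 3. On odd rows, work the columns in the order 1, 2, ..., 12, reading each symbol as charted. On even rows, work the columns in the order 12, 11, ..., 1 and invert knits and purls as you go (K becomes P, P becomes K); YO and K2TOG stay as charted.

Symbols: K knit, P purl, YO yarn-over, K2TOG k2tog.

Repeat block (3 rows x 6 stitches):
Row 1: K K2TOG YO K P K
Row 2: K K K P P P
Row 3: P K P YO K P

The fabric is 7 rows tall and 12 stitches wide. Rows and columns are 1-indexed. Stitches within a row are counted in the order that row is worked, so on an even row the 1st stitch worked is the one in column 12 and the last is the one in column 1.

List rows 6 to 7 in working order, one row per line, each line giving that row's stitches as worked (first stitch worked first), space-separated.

Row 6: chart row 3, WS - tiled (columns 1-12): P K P YO K P P K P YO K P; work from column 12 back to 1 with K<->P swapped.
Row 7: chart row 1, RS - tile across columns 1-12 and work as-is.

Result:
K P YO K P K K P YO K P K
K K2TOG YO K P K K K2TOG YO K P K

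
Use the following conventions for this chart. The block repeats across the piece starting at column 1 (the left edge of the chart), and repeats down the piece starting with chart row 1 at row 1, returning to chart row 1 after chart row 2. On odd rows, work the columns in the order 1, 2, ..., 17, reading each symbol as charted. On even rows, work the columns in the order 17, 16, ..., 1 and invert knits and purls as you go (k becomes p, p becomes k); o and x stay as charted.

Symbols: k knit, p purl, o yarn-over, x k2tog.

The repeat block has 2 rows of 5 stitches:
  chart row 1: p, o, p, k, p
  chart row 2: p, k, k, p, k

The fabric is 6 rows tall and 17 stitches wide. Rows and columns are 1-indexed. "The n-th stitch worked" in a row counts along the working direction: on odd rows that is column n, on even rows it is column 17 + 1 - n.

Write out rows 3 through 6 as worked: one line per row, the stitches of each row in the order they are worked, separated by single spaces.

== ROWS AS WORKED ==
p o p k p p o p k p p o p k p p o
p k p k p p k p k p p k p k p p k
p o p k p p o p k p p o p k p p o
p k p k p p k p k p p k p k p p k

Derivation:
Row 3: chart row 1, RS - tile across columns 1-17 and work as-is.
Row 4: chart row 2, WS - tiled (columns 1-17): p k k p k p k k p k p k k p k p k; work from column 17 back to 1 with k<->p swapped.
Row 5: chart row 1, RS - tile across columns 1-17 and work as-is.
Row 6: chart row 2, WS - tiled (columns 1-17): p k k p k p k k p k p k k p k p k; work from column 17 back to 1 with k<->p swapped.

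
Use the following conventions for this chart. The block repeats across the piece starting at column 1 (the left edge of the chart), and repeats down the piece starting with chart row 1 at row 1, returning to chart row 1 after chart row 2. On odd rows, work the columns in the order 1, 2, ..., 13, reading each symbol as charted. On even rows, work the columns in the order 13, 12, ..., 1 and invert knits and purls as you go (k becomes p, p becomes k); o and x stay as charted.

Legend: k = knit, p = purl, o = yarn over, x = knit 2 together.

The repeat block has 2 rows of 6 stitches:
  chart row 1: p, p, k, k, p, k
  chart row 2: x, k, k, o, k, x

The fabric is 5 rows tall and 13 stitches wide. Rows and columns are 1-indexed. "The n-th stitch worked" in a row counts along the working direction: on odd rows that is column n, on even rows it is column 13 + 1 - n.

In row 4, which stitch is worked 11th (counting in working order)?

For row 4: chart row = ((4-1) mod 2) + 1 = 2; this is a WS (even) row.
Chart row 2 tiled across columns 1-13: x k k o k x x k k o k x x
Wrong side: read the tiled row from column 13 down to 1 and exchange k with p (leave o, x).
Row 4 as worked: x x p o p p x x p o p p x
The 11th stitch worked is p.

Result:
p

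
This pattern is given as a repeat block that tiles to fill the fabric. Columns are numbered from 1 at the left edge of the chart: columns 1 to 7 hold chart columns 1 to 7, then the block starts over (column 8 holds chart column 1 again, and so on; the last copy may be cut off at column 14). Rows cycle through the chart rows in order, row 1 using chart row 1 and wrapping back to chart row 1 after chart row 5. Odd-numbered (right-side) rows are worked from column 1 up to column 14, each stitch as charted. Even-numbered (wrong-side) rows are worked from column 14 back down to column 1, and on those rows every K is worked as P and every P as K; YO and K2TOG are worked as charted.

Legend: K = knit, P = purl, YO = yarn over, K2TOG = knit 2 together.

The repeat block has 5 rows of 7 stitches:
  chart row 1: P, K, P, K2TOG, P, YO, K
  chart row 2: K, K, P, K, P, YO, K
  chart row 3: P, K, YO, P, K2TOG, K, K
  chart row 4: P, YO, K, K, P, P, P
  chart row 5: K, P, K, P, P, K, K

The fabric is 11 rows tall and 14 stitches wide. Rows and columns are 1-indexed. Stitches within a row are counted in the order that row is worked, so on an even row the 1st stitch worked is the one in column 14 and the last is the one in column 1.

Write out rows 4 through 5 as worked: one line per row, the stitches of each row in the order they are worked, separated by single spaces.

Row 4: chart row 4, WS - tiled (columns 1-14): P YO K K P P P P YO K K P P P; work from column 14 back to 1 with K<->P swapped.
Row 5: chart row 5, RS - tile across columns 1-14 and work as-is.

Rows as worked:
K K K P P YO K K K K P P YO K
K P K P P K K K P K P P K K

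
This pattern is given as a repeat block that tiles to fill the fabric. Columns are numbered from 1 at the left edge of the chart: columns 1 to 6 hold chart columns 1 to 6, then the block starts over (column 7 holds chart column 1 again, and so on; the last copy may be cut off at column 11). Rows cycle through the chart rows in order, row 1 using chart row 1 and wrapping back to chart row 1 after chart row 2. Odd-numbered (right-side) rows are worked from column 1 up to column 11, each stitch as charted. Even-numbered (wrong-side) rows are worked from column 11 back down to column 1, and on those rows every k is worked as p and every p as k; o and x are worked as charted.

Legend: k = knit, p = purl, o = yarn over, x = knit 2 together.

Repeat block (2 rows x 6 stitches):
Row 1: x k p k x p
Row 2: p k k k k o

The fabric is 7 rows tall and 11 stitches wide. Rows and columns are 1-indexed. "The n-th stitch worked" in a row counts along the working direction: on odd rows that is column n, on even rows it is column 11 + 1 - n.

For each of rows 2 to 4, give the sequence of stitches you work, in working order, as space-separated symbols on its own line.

Row 2: chart row 2, WS - tiled (columns 1-11): p k k k k o p k k k k; work from column 11 back to 1 with k<->p swapped.
Row 3: chart row 1, RS - tile across columns 1-11 and work as-is.
Row 4: chart row 2, WS - tiled (columns 1-11): p k k k k o p k k k k; work from column 11 back to 1 with k<->p swapped.

Result:
p p p p k o p p p p k
x k p k x p x k p k x
p p p p k o p p p p k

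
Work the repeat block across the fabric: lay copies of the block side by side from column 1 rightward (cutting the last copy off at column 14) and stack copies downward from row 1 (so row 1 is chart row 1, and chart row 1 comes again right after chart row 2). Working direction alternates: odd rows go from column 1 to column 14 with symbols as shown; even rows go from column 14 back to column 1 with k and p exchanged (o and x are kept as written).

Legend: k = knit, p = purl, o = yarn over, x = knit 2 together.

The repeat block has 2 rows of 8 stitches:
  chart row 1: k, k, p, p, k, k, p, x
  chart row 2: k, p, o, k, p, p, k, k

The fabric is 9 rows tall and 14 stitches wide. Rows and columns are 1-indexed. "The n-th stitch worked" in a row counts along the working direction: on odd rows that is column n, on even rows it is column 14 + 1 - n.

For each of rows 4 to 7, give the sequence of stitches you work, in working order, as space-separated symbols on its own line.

Rows as worked:
k k p o k p p p k k p o k p
k k p p k k p x k k p p k k
k k p o k p p p k k p o k p
k k p p k k p x k k p p k k

Derivation:
Row 4: chart row 2, WS - tiled (columns 1-14): k p o k p p k k k p o k p p; work from column 14 back to 1 with k<->p swapped.
Row 5: chart row 1, RS - tile across columns 1-14 and work as-is.
Row 6: chart row 2, WS - tiled (columns 1-14): k p o k p p k k k p o k p p; work from column 14 back to 1 with k<->p swapped.
Row 7: chart row 1, RS - tile across columns 1-14 and work as-is.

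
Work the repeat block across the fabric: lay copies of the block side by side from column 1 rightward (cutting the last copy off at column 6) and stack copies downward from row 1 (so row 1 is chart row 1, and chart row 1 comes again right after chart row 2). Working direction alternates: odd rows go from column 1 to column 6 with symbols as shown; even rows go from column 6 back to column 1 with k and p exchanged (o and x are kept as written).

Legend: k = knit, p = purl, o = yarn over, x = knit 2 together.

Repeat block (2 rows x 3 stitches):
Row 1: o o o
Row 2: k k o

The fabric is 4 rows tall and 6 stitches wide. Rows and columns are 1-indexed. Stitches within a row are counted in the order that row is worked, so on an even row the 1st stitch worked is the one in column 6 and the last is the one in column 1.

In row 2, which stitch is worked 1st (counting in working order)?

Result:
o

Derivation:
For row 2: chart row = ((2-1) mod 2) + 1 = 2; this is a WS (even) row.
Chart row 2 tiled across columns 1-6: k k o k k o
Wrong side: read the tiled row from column 6 down to 1 and exchange k with p (leave o, x).
Row 2 as worked: o p p o p p
Counting 1 along the worked row gives o.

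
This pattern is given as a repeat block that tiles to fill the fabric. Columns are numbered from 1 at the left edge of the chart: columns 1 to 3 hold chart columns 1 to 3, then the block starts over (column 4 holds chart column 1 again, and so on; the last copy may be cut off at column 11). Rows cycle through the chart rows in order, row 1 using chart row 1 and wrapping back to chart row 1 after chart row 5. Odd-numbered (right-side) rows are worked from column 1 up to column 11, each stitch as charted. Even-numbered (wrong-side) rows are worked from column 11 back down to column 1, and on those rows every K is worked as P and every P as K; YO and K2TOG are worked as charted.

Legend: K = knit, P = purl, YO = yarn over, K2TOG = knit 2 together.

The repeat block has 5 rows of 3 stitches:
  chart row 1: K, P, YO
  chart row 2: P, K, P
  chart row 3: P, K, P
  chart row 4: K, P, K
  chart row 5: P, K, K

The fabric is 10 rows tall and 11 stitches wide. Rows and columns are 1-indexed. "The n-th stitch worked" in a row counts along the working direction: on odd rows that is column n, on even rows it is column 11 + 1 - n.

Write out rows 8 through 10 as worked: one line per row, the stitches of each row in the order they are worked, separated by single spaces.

== ROWS AS WORKED ==
P K K P K K P K K P K
K P K K P K K P K K P
P K P P K P P K P P K

Derivation:
Row 8: chart row 3, WS - tiled (columns 1-11): P K P P K P P K P P K; work from column 11 back to 1 with K<->P swapped.
Row 9: chart row 4, RS - tile across columns 1-11 and work as-is.
Row 10: chart row 5, WS - tiled (columns 1-11): P K K P K K P K K P K; work from column 11 back to 1 with K<->P swapped.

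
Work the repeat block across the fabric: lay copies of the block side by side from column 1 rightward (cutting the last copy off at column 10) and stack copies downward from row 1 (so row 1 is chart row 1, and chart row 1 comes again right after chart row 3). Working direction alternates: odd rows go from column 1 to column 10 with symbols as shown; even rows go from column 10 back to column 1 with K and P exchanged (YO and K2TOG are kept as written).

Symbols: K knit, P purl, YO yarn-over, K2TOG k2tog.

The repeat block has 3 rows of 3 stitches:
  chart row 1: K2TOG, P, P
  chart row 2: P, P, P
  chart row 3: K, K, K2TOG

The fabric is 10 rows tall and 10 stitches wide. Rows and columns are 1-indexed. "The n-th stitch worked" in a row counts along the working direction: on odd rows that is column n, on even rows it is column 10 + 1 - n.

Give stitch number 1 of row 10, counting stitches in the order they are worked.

Stitch:
K2TOG

Derivation:
Row 10 uses chart row ((10-1) mod 3)+1 = 1. Row 10 is even, so WS.
Chart row 1 tiled across columns 1-10: K2TOG P P K2TOG P P K2TOG P P K2TOG
Wrong side: read the tiled row from column 10 down to 1 and exchange K with P (leave YO, K2TOG).
Row 10 as worked: K2TOG K K K2TOG K K K2TOG K K K2TOG
Stitch 1 in working order -> K2TOG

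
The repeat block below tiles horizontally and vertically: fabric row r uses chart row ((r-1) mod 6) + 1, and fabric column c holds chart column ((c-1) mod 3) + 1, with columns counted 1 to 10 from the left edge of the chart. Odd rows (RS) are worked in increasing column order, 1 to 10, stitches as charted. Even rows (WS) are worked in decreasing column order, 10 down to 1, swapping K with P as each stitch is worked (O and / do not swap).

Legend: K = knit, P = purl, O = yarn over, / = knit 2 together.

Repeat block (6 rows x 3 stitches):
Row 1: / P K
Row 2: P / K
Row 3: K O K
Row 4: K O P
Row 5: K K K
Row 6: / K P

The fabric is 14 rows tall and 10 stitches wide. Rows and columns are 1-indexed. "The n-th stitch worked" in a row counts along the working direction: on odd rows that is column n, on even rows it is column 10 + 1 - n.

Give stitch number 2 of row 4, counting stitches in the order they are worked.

Row 4 uses chart row ((4-1) mod 6)+1 = 4. Row 4 is even, so WS.
Chart row 4 tiled across columns 1-10: K O P K O P K O P K
WS: work from column 10 back to column 1 (reverse the tiled row), swapping K<->P (O and / unchanged).
Row 4 as worked: P K O P K O P K O P
The 2nd stitch worked is K.

Stitch:
K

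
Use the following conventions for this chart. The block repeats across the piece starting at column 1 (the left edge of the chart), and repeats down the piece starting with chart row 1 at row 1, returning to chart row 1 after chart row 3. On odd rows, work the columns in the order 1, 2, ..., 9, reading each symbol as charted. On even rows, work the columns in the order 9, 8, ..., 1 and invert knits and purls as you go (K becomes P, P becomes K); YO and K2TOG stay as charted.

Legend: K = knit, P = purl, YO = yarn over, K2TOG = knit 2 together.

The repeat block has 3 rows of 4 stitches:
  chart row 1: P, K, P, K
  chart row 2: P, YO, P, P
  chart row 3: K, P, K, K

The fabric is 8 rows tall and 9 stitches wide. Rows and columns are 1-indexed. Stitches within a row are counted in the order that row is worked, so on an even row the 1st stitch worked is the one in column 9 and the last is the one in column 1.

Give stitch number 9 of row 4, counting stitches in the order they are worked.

For row 4: chart row = ((4-1) mod 3) + 1 = 1; this is a WS (even) row.
Chart row 1 tiled across columns 1-9: P K P K P K P K P
WS: work from column 9 back to column 1 (reverse the tiled row), swapping K<->P (YO and K2TOG unchanged).
Row 4 as worked: K P K P K P K P K
Counting 9 along the worked row gives K.

Stitch:
K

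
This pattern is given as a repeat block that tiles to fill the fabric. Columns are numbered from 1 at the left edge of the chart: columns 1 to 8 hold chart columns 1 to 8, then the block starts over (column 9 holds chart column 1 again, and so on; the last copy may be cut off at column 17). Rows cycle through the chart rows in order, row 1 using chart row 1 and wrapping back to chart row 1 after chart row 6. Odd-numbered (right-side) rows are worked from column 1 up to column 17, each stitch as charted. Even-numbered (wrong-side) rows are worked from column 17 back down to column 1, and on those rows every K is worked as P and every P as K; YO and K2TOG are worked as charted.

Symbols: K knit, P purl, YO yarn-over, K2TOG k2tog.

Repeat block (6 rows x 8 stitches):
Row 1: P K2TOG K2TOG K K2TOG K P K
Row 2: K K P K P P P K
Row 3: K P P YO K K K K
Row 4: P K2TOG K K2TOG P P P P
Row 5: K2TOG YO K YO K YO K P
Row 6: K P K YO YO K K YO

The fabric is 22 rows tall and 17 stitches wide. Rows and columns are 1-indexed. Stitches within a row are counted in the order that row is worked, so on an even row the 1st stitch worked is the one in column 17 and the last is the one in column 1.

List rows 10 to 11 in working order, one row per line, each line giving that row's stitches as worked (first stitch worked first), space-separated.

Result:
K K K K K K2TOG P K2TOG K K K K K K2TOG P K2TOG K
K2TOG YO K YO K YO K P K2TOG YO K YO K YO K P K2TOG

Derivation:
Row 10: chart row 4, WS - tiled (columns 1-17): P K2TOG K K2TOG P P P P P K2TOG K K2TOG P P P P P; work from column 17 back to 1 with K<->P swapped.
Row 11: chart row 5, RS - tile across columns 1-17 and work as-is.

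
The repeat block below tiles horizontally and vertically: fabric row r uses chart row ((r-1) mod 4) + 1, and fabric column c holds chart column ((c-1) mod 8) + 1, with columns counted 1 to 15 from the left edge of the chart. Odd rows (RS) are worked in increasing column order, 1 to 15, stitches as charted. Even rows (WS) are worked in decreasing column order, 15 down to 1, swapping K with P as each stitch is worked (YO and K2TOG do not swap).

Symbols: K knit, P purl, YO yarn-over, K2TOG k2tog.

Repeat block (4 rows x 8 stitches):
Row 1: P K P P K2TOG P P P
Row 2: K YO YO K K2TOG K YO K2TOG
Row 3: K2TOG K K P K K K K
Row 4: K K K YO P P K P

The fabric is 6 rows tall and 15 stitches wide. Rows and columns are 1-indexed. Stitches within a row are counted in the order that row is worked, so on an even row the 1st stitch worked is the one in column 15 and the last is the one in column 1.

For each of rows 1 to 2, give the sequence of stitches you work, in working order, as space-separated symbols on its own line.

Result:
P K P P K2TOG P P P P K P P K2TOG P P
YO P K2TOG P YO YO P K2TOG YO P K2TOG P YO YO P

Derivation:
Row 1: chart row 1, RS - tile across columns 1-15 and work as-is.
Row 2: chart row 2, WS - tiled (columns 1-15): K YO YO K K2TOG K YO K2TOG K YO YO K K2TOG K YO; work from column 15 back to 1 with K<->P swapped.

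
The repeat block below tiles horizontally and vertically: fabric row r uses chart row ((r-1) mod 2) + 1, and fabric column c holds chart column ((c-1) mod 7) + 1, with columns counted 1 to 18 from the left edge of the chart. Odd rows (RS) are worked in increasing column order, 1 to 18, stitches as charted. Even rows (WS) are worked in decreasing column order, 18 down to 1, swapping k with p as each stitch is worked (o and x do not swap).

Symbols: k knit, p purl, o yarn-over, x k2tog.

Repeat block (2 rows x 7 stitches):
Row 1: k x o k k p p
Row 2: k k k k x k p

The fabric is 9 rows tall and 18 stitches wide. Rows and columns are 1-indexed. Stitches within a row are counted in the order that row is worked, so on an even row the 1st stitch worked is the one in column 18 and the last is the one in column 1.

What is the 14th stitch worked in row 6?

== STITCH ==
x

Derivation:
Row 6 uses chart row ((6-1) mod 2)+1 = 2. Row 6 is even, so WS.
Chart row 2 tiled across columns 1-18: k k k k x k p k k k k x k p k k k k
WS: work from column 18 back to column 1 (reverse the tiled row), swapping k<->p (o and x unchanged).
Row 6 as worked: p p p p k p x p p p p k p x p p p p
Counting 14 along the worked row gives x.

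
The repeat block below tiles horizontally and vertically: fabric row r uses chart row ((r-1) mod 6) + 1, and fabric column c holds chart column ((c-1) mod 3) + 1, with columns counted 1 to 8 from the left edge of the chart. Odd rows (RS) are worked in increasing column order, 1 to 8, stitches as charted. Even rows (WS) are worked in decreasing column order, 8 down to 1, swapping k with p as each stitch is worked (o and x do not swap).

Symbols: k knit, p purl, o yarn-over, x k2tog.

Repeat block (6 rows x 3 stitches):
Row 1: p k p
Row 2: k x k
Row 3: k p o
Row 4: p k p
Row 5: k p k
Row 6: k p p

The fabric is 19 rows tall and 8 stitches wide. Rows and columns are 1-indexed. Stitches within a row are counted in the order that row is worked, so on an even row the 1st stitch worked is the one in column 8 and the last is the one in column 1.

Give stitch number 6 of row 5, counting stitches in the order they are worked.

Result:
k

Derivation:
Row 5: (5-1) mod 6 = 4, so use chart row 5. Odd row -> RS.
Chart row 5 tiled across columns 1-8: k p k k p k k p
RS row: no reversal, no swap; stitch n worked = column n.
Counting 6 along the worked row gives k.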